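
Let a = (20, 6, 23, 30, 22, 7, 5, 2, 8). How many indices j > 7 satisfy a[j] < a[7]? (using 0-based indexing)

The element at index 7 is 2.
Elements after it: 8
None of them are smaller than 2.

0 such elements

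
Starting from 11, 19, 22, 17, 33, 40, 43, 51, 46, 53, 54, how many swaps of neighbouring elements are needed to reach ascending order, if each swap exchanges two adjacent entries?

The minimum number of adjacent swaps to sort an array equals its inversion count, since every such swap removes exactly one inversion.
Count inversions — for each element, later elements that are smaller:
11: none → 0
19: 17 → 1
22: 17 → 1
17: none → 0
33: none → 0
40: none → 0
43: none → 0
51: 46 → 1
46: none → 0
53: none → 0
54: none → 0
Total inversions: 0 + 1 + 1 + 0 + 0 + 0 + 0 + 1 + 0 + 0 + 0 = 3

3 swaps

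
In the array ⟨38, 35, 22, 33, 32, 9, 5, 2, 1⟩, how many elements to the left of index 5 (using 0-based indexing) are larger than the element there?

The element at index 5 is 9.
Elements before it: 38, 35, 22, 33, 32
Those larger than 9: 38, 35, 22, 33, 32

5 such elements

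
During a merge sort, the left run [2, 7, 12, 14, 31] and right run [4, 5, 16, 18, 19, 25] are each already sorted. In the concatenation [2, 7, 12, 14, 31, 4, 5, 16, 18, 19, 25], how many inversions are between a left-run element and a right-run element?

There are 12 split inversions.

Count, for every r in R, how many entries of L exceed r:
r = 4: 7, 12, 14, 31 → 4
r = 5: 7, 12, 14, 31 → 4
r = 16: 31 → 1
r = 18: 31 → 1
r = 19: 31 → 1
r = 25: 31 → 1
Cross-inversions: 4 + 4 + 1 + 1 + 1 + 1 = 12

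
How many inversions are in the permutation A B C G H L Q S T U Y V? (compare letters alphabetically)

Sweep left to right; for each value list the smaller values that follow it:
A → none → 0
B → none → 0
C → none → 0
G → none → 0
H → none → 0
L → none → 0
Q → none → 0
S → none → 0
T → none → 0
U → none → 0
Y → V → 1
V → none → 0
Sum: 0 + 0 + 0 + 0 + 0 + 0 + 0 + 0 + 0 + 0 + 1 + 0 = 1

1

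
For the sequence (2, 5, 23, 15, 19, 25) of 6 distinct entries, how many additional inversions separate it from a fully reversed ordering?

Maximum inversions for 6 distinct elements is C(6, 2) = 6·5/2 = 15.
Current inversions — for each element, count later smaller elements:
2: 0
5: 0
23: 2
15: 0
19: 0
25: 0
Current total: 0 + 0 + 2 + 0 + 0 + 0 = 2
Shortfall: 15 − 2 = 13

13 inversions short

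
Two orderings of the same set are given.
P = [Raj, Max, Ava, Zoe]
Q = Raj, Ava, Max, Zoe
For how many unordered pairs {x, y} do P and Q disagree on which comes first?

Assign each item its position (1..4) in the first ordering, then rewrite the second ordering as that position sequence:
positions: Raj→1, Max→2, Ava→3, Zoe→4
second ordering as positions: [1, 3, 2, 4]
Discordant pairs = inversions in this position sequence.
1: 0
3: 2 → 1
2: 0
4: 0
Total: 0 + 1 + 0 + 0 = 1

1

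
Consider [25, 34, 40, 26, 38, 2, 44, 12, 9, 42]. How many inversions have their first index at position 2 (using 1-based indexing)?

4

The element at index 2 is 34.
Elements after it: 40, 26, 38, 2, 44, 12, 9, 42
Those smaller than 34: 26, 2, 12, 9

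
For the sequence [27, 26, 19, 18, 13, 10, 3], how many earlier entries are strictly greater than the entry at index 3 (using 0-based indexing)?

The element at index 3 is 18.
Elements before it: 27, 26, 19
Those larger than 18: 27, 26, 19

3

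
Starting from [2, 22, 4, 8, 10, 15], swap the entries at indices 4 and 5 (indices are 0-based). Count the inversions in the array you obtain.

Positions 4 and 5 hold 10 and 15; after swapping, the array is [2, 22, 4, 8, 15, 10].
Sweep left to right; for each value list the smaller values that follow it:
2 → none → 0
22 → 4, 8, 15, 10 → 4
4 → none → 0
8 → none → 0
15 → 10 → 1
10 → none → 0
Sum: 0 + 4 + 0 + 0 + 1 + 0 = 5

5 inversions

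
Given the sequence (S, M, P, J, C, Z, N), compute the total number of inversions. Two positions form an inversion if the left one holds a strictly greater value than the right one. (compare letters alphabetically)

12

For each element, count later entries that are smaller:
S → M, P, J, C, N → 5
M → J, C → 2
P → J, C, N → 3
J → C → 1
C → none → 0
Z → N → 1
N → none → 0
Sum: 5 + 2 + 3 + 1 + 0 + 1 + 0 = 12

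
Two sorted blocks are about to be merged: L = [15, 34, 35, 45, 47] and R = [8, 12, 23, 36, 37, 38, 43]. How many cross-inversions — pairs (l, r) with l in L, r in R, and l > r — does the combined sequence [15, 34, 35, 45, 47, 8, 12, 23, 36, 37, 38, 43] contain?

22

Take each right-half value and tally the left-half values above it:
r = 8: 15, 34, 35, 45, 47 → 5
r = 12: 15, 34, 35, 45, 47 → 5
r = 23: 34, 35, 45, 47 → 4
r = 36: 45, 47 → 2
r = 37: 45, 47 → 2
r = 38: 45, 47 → 2
r = 43: 45, 47 → 2
Cross-inversions: 5 + 5 + 4 + 2 + 2 + 2 + 2 = 22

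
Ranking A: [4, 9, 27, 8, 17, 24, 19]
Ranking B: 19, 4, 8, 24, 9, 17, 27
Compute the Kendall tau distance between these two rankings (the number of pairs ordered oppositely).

Assign each item its position (1..7) in the first ordering, then rewrite the second ordering as that position sequence:
positions: 4→1, 9→2, 27→3, 8→4, 17→5, 24→6, 19→7
second ordering as positions: [7, 1, 4, 6, 2, 5, 3]
Discordant pairs = inversions in this position sequence.
7: 1, 4, 6, 2, 5, 3 → 6
1: 0
4: 2, 3 → 2
6: 2, 5, 3 → 3
2: 0
5: 3 → 1
3: 0
Total: 6 + 0 + 2 + 3 + 0 + 1 + 0 = 12

12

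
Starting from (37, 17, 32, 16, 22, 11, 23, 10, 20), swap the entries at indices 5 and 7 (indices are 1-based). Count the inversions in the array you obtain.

26

Positions 5 and 7 hold 22 and 23; after swapping, the array is [37, 17, 32, 16, 23, 11, 22, 10, 20].
Count, for each position, how many later elements it exceeds:
37: 8
17: 3
32: 6
16: 2
23: 4
11: 1
22: 2
10: 0
20: 0
Sum: 8 + 3 + 6 + 2 + 4 + 1 + 2 + 0 + 0 = 26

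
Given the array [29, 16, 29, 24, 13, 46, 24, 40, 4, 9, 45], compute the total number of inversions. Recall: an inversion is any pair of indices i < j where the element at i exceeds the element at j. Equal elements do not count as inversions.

28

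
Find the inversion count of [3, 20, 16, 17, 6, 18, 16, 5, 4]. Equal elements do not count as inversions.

Count, for each position, how many later elements it exceeds:
3 → none → 0
20 → 16, 17, 6, 18, 16, 5, 4 → 7
16 → 6, 5, 4 → 3
17 → 6, 16, 5, 4 → 4
6 → 5, 4 → 2
18 → 16, 5, 4 → 3
16 → 5, 4 → 2
5 → 4 → 1
4 → none → 0
Sum: 0 + 7 + 3 + 4 + 2 + 3 + 2 + 1 + 0 = 22

22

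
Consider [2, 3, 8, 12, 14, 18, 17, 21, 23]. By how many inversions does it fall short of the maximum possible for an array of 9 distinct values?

35

Maximum inversions for 9 distinct elements is C(9, 2) = 9·8/2 = 36.
Current inversions — for each element, count later smaller elements:
2: 0
3: 0
8: 0
12: 0
14: 0
18: 1
17: 0
21: 0
23: 0
Current total: 0 + 0 + 0 + 0 + 0 + 1 + 0 + 0 + 0 = 1
Shortfall: 36 − 1 = 35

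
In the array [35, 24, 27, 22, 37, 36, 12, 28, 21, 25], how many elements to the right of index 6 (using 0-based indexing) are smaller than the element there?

0

The element at index 6 is 12.
Elements after it: 28, 21, 25
None of them are smaller than 12.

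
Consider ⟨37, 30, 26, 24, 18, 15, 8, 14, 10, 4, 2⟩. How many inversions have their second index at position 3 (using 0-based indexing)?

The element at index 3 is 24.
Elements before it: 37, 30, 26
Those larger than 24: 37, 30, 26

3 such elements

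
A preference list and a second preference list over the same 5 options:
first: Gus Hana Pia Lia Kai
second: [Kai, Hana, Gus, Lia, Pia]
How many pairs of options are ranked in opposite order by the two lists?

Assign each item its position (1..5) in the first ordering, then rewrite the second ordering as that position sequence:
positions: Gus→1, Hana→2, Pia→3, Lia→4, Kai→5
second ordering as positions: [5, 2, 1, 4, 3]
Discordant pairs = inversions in this position sequence.
5: 2, 1, 4, 3 → 4
2: 1 → 1
1: 0
4: 3 → 1
3: 0
Total: 4 + 1 + 0 + 1 + 0 = 6

Pairs: 6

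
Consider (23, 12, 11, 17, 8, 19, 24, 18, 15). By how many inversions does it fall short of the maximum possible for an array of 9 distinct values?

19 inversions short

Maximum inversions for 9 distinct elements is C(9, 2) = 9·8/2 = 36.
Current inversions — for each element, count later smaller elements:
23: 7
12: 2
11: 1
17: 2
8: 0
19: 2
24: 2
18: 1
15: 0
Current total: 7 + 2 + 1 + 2 + 0 + 2 + 2 + 1 + 0 = 17
Shortfall: 36 − 17 = 19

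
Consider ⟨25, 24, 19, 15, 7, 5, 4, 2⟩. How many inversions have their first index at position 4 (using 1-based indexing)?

The element at index 4 is 15.
Elements after it: 7, 5, 4, 2
Those smaller than 15: 7, 5, 4, 2

4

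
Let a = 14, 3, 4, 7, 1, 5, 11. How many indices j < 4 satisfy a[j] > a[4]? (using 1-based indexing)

The element at index 4 is 7.
Elements before it: 14, 3, 4
Those larger than 7: 14

1 such element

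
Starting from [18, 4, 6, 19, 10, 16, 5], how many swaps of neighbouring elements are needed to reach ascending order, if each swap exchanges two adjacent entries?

Minimum adjacent swaps = number of inversions (each swap of adjacent out-of-order elements removes one inversion and no swap can remove more).
Count inversions — for each element, later elements that are smaller:
18: 4, 6, 10, 16, 5 → 5
4: none → 0
6: 5 → 1
19: 10, 16, 5 → 3
10: 5 → 1
16: 5 → 1
5: none → 0
Total inversions: 5 + 0 + 1 + 3 + 1 + 1 + 0 = 11

11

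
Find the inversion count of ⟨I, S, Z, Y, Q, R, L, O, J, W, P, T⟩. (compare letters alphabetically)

For each element, count later entries that are smaller:
I: 0
S: 6
Z: 9
Y: 8
Q: 4
R: 4
L: 1
O: 1
J: 0
W: 2
P: 0
T: 0
Sum: 0 + 6 + 9 + 8 + 4 + 4 + 1 + 1 + 0 + 2 + 0 + 0 = 35

35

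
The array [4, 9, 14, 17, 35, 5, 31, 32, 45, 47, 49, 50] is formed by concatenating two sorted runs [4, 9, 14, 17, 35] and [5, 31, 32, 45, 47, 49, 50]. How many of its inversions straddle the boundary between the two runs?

Count, for every r in R, how many entries of L exceed r:
r = 5: 9, 14, 17, 35 → 4
r = 31: 35 → 1
r = 32: 35 → 1
r = 45: none → 0
r = 47: none → 0
r = 49: none → 0
r = 50: none → 0
Cross-inversions: 4 + 1 + 1 + 0 + 0 + 0 + 0 = 6

6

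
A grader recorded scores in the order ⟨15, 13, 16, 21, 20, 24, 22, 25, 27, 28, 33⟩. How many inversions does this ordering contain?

3 out-of-order pairs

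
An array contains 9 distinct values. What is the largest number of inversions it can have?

36 inversions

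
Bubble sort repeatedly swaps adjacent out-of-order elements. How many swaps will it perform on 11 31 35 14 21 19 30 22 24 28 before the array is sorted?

18 adjacent swaps

The minimum number of adjacent swaps to sort an array equals its inversion count, since every such swap removes exactly one inversion.
Count inversions — for each element, later elements that are smaller:
11: none → 0
31: 14, 21, 19, 30, 22, 24, 28 → 7
35: 14, 21, 19, 30, 22, 24, 28 → 7
14: none → 0
21: 19 → 1
19: none → 0
30: 22, 24, 28 → 3
22: none → 0
24: none → 0
28: none → 0
Total inversions: 0 + 7 + 7 + 0 + 1 + 0 + 3 + 0 + 0 + 0 = 18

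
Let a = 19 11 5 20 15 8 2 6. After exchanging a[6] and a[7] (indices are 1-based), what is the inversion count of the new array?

There are 19 inversions.

Positions 6 and 7 hold 8 and 2; after swapping, the array is [19, 11, 5, 20, 15, 2, 8, 6].
Element-by-element contributions:
19: 6
11: 4
5: 1
20: 4
15: 3
2: 0
8: 1
6: 0
Sum: 6 + 4 + 1 + 4 + 3 + 0 + 1 + 0 = 19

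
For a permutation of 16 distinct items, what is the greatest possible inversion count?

120 inversions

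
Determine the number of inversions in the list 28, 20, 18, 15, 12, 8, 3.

21 inversions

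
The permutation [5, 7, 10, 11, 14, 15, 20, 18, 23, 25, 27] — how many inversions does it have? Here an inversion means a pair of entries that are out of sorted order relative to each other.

1

For each element, count later entries that are smaller:
5: 0
7: 0
10: 0
11: 0
14: 0
15: 0
20: 1
18: 0
23: 0
25: 0
27: 0
Sum: 0 + 0 + 0 + 0 + 0 + 0 + 1 + 0 + 0 + 0 + 0 = 1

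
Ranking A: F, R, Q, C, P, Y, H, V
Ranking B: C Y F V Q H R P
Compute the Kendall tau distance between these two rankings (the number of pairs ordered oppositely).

14 discordant pairs

Assign each item its position (1..8) in the first ordering, then rewrite the second ordering as that position sequence:
positions: F→1, R→2, Q→3, C→4, P→5, Y→6, H→7, V→8
second ordering as positions: [4, 6, 1, 8, 3, 7, 2, 5]
Discordant pairs = inversions in this position sequence.
4: 1, 3, 2 → 3
6: 1, 3, 2, 5 → 4
1: 0
8: 3, 7, 2, 5 → 4
3: 2 → 1
7: 2, 5 → 2
2: 0
5: 0
Total: 3 + 4 + 0 + 4 + 1 + 2 + 0 + 0 = 14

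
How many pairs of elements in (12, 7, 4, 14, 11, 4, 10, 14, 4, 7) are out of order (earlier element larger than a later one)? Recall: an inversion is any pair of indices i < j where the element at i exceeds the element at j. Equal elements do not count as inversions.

Inversions: 23

Count, for each position, how many later elements it exceeds:
12: 7
7: 3
4: 0
14: 5
11: 4
4: 0
10: 2
14: 2
4: 0
7: 0
Sum: 7 + 3 + 0 + 5 + 4 + 0 + 2 + 2 + 0 + 0 = 23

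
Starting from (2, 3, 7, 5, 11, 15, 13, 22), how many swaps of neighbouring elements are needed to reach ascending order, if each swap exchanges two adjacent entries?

There are 2 adjacent swaps.

Minimum adjacent swaps = number of inversions (each swap of adjacent out-of-order elements removes one inversion and no swap can remove more).
Count inversions — for each element, later elements that are smaller:
2: none → 0
3: none → 0
7: 5 → 1
5: none → 0
11: none → 0
15: 13 → 1
13: none → 0
22: none → 0
Total inversions: 0 + 0 + 1 + 0 + 0 + 1 + 0 + 0 = 2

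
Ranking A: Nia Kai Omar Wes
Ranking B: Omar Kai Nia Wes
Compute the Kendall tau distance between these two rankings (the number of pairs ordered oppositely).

Assign each item its position (1..4) in the first ordering, then rewrite the second ordering as that position sequence:
positions: Nia→1, Kai→2, Omar→3, Wes→4
second ordering as positions: [3, 2, 1, 4]
Discordant pairs = inversions in this position sequence.
3: 2, 1 → 2
2: 1 → 1
1: 0
4: 0
Total: 2 + 1 + 0 + 0 = 3

3 discordant pairs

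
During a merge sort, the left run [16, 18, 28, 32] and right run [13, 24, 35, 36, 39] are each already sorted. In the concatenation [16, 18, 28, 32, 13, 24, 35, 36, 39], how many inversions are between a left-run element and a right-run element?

6

Take each right-half value and tally the left-half values above it:
r = 13: 16, 18, 28, 32 → 4
r = 24: 28, 32 → 2
r = 35: none → 0
r = 36: none → 0
r = 39: none → 0
Cross-inversions: 4 + 2 + 0 + 0 + 0 = 6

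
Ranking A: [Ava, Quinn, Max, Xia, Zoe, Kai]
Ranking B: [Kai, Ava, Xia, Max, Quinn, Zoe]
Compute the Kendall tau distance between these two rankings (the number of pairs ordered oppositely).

Assign each item its position (1..6) in the first ordering, then rewrite the second ordering as that position sequence:
positions: Ava→1, Quinn→2, Max→3, Xia→4, Zoe→5, Kai→6
second ordering as positions: [6, 1, 4, 3, 2, 5]
Discordant pairs = inversions in this position sequence.
6: 1, 4, 3, 2, 5 → 5
1: 0
4: 3, 2 → 2
3: 2 → 1
2: 0
5: 0
Total: 5 + 0 + 2 + 1 + 0 + 0 = 8

8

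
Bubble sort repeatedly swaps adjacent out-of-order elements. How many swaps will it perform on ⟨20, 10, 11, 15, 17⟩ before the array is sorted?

There are 4 adjacent swaps.

The minimum number of adjacent swaps to sort an array equals its inversion count, since every such swap removes exactly one inversion.
Count inversions — for each element, later elements that are smaller:
20: 10, 11, 15, 17 → 4
10: none → 0
11: none → 0
15: none → 0
17: none → 0
Total inversions: 4 + 0 + 0 + 0 + 0 = 4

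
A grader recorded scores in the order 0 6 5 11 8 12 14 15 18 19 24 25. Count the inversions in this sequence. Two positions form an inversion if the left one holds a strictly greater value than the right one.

2 inversions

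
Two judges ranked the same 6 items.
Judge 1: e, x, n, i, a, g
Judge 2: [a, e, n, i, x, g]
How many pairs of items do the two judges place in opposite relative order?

6

Assign each item its position (1..6) in the first ordering, then rewrite the second ordering as that position sequence:
positions: e→1, x→2, n→3, i→4, a→5, g→6
second ordering as positions: [5, 1, 3, 4, 2, 6]
Discordant pairs = inversions in this position sequence.
5: 1, 3, 4, 2 → 4
1: 0
3: 2 → 1
4: 2 → 1
2: 0
6: 0
Total: 4 + 0 + 1 + 1 + 0 + 0 = 6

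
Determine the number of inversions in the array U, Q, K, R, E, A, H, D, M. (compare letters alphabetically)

Element-by-element contributions:
U → Q, K, R, E, A, H, D, M → 8
Q → K, E, A, H, D, M → 6
K → E, A, H, D → 4
R → E, A, H, D, M → 5
E → A, D → 2
A → none → 0
H → D → 1
D → none → 0
M → none → 0
Sum: 8 + 6 + 4 + 5 + 2 + 0 + 1 + 0 + 0 = 26

26 out-of-order pairs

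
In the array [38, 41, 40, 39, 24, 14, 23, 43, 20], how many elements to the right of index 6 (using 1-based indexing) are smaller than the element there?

0 such elements

The element at index 6 is 14.
Elements after it: 23, 43, 20
None of them are smaller than 14.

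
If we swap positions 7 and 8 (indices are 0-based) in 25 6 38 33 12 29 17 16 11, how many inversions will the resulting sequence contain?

22 inversions

Positions 7 and 8 hold 16 and 11; after swapping, the array is [25, 6, 38, 33, 12, 29, 17, 11, 16].
For each element, count later entries that are smaller:
25: 5
6: 0
38: 6
33: 5
12: 1
29: 3
17: 2
11: 0
16: 0
Sum: 5 + 0 + 6 + 5 + 1 + 3 + 2 + 0 + 0 = 22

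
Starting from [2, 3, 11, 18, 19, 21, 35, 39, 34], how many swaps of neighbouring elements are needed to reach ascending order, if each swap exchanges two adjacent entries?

The minimum number of adjacent swaps to sort an array equals its inversion count, since every such swap removes exactly one inversion.
Count inversions — for each element, later elements that are smaller:
2: none → 0
3: none → 0
11: none → 0
18: none → 0
19: none → 0
21: none → 0
35: 34 → 1
39: 34 → 1
34: none → 0
Total inversions: 0 + 0 + 0 + 0 + 0 + 0 + 1 + 1 + 0 = 2

There are 2 swaps.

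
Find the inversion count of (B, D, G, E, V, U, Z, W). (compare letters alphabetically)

3 inversions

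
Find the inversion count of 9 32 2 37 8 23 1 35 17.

Element-by-element contributions:
9 → 2, 8, 1 → 3
32 → 2, 8, 23, 1, 17 → 5
2 → 1 → 1
37 → 8, 23, 1, 35, 17 → 5
8 → 1 → 1
23 → 1, 17 → 2
1 → none → 0
35 → 17 → 1
17 → none → 0
Sum: 3 + 5 + 1 + 5 + 1 + 2 + 0 + 1 + 0 = 18

18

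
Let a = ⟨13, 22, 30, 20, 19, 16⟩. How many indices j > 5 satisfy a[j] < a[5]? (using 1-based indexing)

The element at index 5 is 19.
Elements after it: 16
Those smaller than 19: 16

1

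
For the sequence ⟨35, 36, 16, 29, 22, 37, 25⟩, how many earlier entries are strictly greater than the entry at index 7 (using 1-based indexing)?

The element at index 7 is 25.
Elements before it: 35, 36, 16, 29, 22, 37
Those larger than 25: 35, 36, 29, 37

4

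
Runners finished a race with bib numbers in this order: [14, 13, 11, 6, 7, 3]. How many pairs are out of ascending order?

14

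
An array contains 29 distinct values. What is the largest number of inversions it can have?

406

The maximum occurs when the array is in strictly decreasing order: every one of the C(29, 2) pairs is inverted.
C(29, 2) = 29·28/2 = 406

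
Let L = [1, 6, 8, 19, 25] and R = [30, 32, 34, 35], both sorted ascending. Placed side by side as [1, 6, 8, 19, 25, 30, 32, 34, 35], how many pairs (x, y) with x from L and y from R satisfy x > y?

Take each right-half value and tally the left-half values above it:
r = 30: none → 0
r = 32: none → 0
r = 34: none → 0
r = 35: none → 0
Cross-inversions: 0 + 0 + 0 + 0 = 0

0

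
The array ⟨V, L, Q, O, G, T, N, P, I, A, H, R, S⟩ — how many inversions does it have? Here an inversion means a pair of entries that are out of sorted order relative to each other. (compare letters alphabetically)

Count, for each position, how many later elements it exceeds:
V: 12
L: 4
Q: 7
O: 5
G: 1
T: 7
N: 3
P: 3
I: 2
A: 0
H: 0
R: 0
S: 0
Sum: 12 + 4 + 7 + 5 + 1 + 7 + 3 + 3 + 2 + 0 + 0 + 0 + 0 = 44

44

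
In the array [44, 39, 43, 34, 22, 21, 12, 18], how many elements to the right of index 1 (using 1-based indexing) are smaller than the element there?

7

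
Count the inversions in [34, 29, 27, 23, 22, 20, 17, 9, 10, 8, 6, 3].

Inversions: 65

Element-by-element contributions:
34: 11
29: 10
27: 9
23: 8
22: 7
20: 6
17: 5
9: 3
10: 3
8: 2
6: 1
3: 0
Sum: 11 + 10 + 9 + 8 + 7 + 6 + 5 + 3 + 3 + 2 + 1 + 0 = 65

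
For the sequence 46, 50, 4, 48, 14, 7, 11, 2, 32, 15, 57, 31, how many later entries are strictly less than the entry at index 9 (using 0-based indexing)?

The element at index 9 is 15.
Elements after it: 57, 31
None of them are smaller than 15.

0 such elements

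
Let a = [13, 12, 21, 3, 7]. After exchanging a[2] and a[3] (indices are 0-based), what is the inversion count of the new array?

Positions 2 and 3 hold 21 and 3; after swapping, the array is [13, 12, 3, 21, 7].
Count, for each position, how many later elements it exceeds:
13: 3
12: 2
3: 0
21: 1
7: 0
Sum: 3 + 2 + 0 + 1 + 0 = 6

6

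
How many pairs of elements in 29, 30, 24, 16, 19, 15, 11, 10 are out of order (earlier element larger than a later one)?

26 inversions

For each element, count later entries that are smaller:
29: 6
30: 6
24: 5
16: 3
19: 3
15: 2
11: 1
10: 0
Sum: 6 + 6 + 5 + 3 + 3 + 2 + 1 + 0 = 26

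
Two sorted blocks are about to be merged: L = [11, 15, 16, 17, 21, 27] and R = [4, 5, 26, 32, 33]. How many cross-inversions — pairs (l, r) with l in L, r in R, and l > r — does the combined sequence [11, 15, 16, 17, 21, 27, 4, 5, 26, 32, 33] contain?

13 split inversions

For each element r of the right run, count left-run elements greater than r:
r = 4: 11, 15, 16, 17, 21, 27 → 6
r = 5: 11, 15, 16, 17, 21, 27 → 6
r = 26: 27 → 1
r = 32: none → 0
r = 33: none → 0
Cross-inversions: 6 + 6 + 1 + 0 + 0 = 13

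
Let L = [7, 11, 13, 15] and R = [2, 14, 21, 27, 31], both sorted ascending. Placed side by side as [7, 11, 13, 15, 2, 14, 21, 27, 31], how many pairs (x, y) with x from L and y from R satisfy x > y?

5 split inversions

For each element r of the right run, count left-run elements greater than r:
r = 2: 7, 11, 13, 15 → 4
r = 14: 15 → 1
r = 21: none → 0
r = 27: none → 0
r = 31: none → 0
Cross-inversions: 4 + 1 + 0 + 0 + 0 = 5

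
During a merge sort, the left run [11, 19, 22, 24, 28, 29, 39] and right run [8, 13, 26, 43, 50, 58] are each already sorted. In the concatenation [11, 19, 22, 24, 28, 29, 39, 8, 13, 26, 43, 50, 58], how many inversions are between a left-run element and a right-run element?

Take each right-half value and tally the left-half values above it:
r = 8: 11, 19, 22, 24, 28, 29, 39 → 7
r = 13: 19, 22, 24, 28, 29, 39 → 6
r = 26: 28, 29, 39 → 3
r = 43: none → 0
r = 50: none → 0
r = 58: none → 0
Cross-inversions: 7 + 6 + 3 + 0 + 0 + 0 = 16

16 split inversions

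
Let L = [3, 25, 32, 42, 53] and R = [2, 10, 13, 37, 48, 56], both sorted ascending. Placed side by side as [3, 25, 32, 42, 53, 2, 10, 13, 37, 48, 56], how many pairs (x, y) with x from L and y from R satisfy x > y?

16

Take each right-half value and tally the left-half values above it:
r = 2: 3, 25, 32, 42, 53 → 5
r = 10: 25, 32, 42, 53 → 4
r = 13: 25, 32, 42, 53 → 4
r = 37: 42, 53 → 2
r = 48: 53 → 1
r = 56: none → 0
Cross-inversions: 5 + 4 + 4 + 2 + 1 + 0 = 16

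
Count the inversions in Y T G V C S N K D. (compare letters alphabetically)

27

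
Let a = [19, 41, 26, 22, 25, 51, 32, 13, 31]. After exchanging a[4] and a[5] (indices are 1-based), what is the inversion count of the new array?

Positions 4 and 5 hold 22 and 25; after swapping, the array is [19, 41, 26, 25, 22, 51, 32, 13, 31].
Element-by-element contributions:
19 → 13 → 1
41 → 26, 25, 22, 32, 13, 31 → 6
26 → 25, 22, 13 → 3
25 → 22, 13 → 2
22 → 13 → 1
51 → 32, 13, 31 → 3
32 → 13, 31 → 2
13 → none → 0
31 → none → 0
Sum: 1 + 6 + 3 + 2 + 1 + 3 + 2 + 0 + 0 = 18

18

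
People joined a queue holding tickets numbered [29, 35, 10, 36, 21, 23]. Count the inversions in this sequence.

Inversions: 8

Out-of-order index pairs (0-indexed):
(0,2): 29 > 10
(0,4): 29 > 21
(0,5): 29 > 23
(1,2): 35 > 10
(1,4): 35 > 21
(1,5): 35 > 23
(3,4): 36 > 21
(3,5): 36 > 23
That's 8 pairs.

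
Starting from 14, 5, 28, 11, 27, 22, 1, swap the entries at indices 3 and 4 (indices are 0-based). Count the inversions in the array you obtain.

Inversions: 13

Positions 3 and 4 hold 11 and 27; after swapping, the array is [14, 5, 28, 27, 11, 22, 1].
Sweep left to right; for each value list the smaller values that follow it:
14: 3
5: 1
28: 4
27: 3
11: 1
22: 1
1: 0
Sum: 3 + 1 + 4 + 3 + 1 + 1 + 0 = 13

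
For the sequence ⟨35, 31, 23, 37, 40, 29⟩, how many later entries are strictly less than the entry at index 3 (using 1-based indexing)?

0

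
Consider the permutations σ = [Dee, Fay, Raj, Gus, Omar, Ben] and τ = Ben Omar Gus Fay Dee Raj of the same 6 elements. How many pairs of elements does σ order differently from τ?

There are 13 discordant pairs.

Assign each item its position (1..6) in the first ordering, then rewrite the second ordering as that position sequence:
positions: Dee→1, Fay→2, Raj→3, Gus→4, Omar→5, Ben→6
second ordering as positions: [6, 5, 4, 2, 1, 3]
Discordant pairs = inversions in this position sequence.
6: 5, 4, 2, 1, 3 → 5
5: 4, 2, 1, 3 → 4
4: 2, 1, 3 → 3
2: 1 → 1
1: 0
3: 0
Total: 5 + 4 + 3 + 1 + 0 + 0 = 13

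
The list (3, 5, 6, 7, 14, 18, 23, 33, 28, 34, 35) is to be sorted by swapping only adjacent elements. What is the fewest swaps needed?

1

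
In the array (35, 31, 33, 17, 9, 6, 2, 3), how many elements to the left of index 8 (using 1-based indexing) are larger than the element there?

6 such elements

The element at index 8 is 3.
Elements before it: 35, 31, 33, 17, 9, 6, 2
Those larger than 3: 35, 31, 33, 17, 9, 6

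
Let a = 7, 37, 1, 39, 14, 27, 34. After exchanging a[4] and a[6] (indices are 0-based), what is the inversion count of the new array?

Positions 4 and 6 hold 14 and 34; after swapping, the array is [7, 37, 1, 39, 34, 27, 14].
For each element, count later entries that are smaller:
7: 1
37: 4
1: 0
39: 3
34: 2
27: 1
14: 0
Sum: 1 + 4 + 0 + 3 + 2 + 1 + 0 = 11

Inversions: 11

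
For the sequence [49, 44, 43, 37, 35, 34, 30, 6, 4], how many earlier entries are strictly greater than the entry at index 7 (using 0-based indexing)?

7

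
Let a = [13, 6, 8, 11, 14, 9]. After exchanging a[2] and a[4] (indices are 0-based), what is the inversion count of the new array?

9

Positions 2 and 4 hold 8 and 14; after swapping, the array is [13, 6, 14, 11, 8, 9].
Sweep left to right; for each value list the smaller values that follow it:
13 → 6, 11, 8, 9 → 4
6 → none → 0
14 → 11, 8, 9 → 3
11 → 8, 9 → 2
8 → none → 0
9 → none → 0
Sum: 4 + 0 + 3 + 2 + 0 + 0 = 9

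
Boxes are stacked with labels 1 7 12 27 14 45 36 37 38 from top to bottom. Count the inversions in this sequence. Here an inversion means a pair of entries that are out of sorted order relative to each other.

4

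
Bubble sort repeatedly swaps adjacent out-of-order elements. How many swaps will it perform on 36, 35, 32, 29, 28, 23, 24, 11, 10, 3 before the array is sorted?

The minimum number of adjacent swaps to sort an array equals its inversion count, since every such swap removes exactly one inversion.
Count inversions — for each element, later elements that are smaller:
36: 35, 32, 29, 28, 23, 24, 11, 10, 3 → 9
35: 32, 29, 28, 23, 24, 11, 10, 3 → 8
32: 29, 28, 23, 24, 11, 10, 3 → 7
29: 28, 23, 24, 11, 10, 3 → 6
28: 23, 24, 11, 10, 3 → 5
23: 11, 10, 3 → 3
24: 11, 10, 3 → 3
11: 10, 3 → 2
10: 3 → 1
3: none → 0
Total inversions: 9 + 8 + 7 + 6 + 5 + 3 + 3 + 2 + 1 + 0 = 44

44 adjacent swaps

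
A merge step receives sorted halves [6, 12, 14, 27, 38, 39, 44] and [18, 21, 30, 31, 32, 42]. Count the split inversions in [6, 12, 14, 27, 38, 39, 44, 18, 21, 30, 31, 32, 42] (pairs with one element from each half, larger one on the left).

For each element r of the right run, count left-run elements greater than r:
r = 18: 27, 38, 39, 44 → 4
r = 21: 27, 38, 39, 44 → 4
r = 30: 38, 39, 44 → 3
r = 31: 38, 39, 44 → 3
r = 32: 38, 39, 44 → 3
r = 42: 44 → 1
Cross-inversions: 4 + 4 + 3 + 3 + 3 + 1 = 18

18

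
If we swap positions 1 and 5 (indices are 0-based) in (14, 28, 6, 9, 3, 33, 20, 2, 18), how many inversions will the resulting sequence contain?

21 inversions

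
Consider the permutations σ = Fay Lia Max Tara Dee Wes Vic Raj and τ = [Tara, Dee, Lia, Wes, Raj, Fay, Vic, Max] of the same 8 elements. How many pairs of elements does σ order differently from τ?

Discordant pairs: 13

Assign each item its position (1..8) in the first ordering, then rewrite the second ordering as that position sequence:
positions: Fay→1, Lia→2, Max→3, Tara→4, Dee→5, Wes→6, Vic→7, Raj→8
second ordering as positions: [4, 5, 2, 6, 8, 1, 7, 3]
Discordant pairs = inversions in this position sequence.
4: 2, 1, 3 → 3
5: 2, 1, 3 → 3
2: 1 → 1
6: 1, 3 → 2
8: 1, 7, 3 → 3
1: 0
7: 3 → 1
3: 0
Total: 3 + 3 + 1 + 2 + 3 + 0 + 1 + 0 = 13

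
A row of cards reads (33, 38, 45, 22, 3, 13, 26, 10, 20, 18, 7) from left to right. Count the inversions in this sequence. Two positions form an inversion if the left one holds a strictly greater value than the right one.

40

Count, for each position, how many later elements it exceeds:
33 → 22, 3, 13, 26, 10, 20, 18, 7 → 8
38 → 22, 3, 13, 26, 10, 20, 18, 7 → 8
45 → 22, 3, 13, 26, 10, 20, 18, 7 → 8
22 → 3, 13, 10, 20, 18, 7 → 6
3 → none → 0
13 → 10, 7 → 2
26 → 10, 20, 18, 7 → 4
10 → 7 → 1
20 → 18, 7 → 2
18 → 7 → 1
7 → none → 0
Sum: 8 + 8 + 8 + 6 + 0 + 2 + 4 + 1 + 2 + 1 + 0 = 40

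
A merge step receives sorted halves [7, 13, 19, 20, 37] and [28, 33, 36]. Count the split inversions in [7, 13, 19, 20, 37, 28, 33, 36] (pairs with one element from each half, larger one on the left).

3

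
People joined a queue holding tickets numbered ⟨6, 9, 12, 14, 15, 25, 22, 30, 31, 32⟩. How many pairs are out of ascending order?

For each element, count later entries that are smaller:
6: 0
9: 0
12: 0
14: 0
15: 0
25: 1
22: 0
30: 0
31: 0
32: 0
Sum: 0 + 0 + 0 + 0 + 0 + 1 + 0 + 0 + 0 + 0 = 1

1 inversion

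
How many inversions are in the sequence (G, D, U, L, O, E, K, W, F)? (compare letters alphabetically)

16

For each element, count later entries that are smaller:
G: 3
D: 0
U: 5
L: 3
O: 3
E: 0
K: 1
W: 1
F: 0
Sum: 3 + 0 + 5 + 3 + 3 + 0 + 1 + 1 + 0 = 16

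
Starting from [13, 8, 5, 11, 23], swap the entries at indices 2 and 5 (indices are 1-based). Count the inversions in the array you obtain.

Positions 2 and 5 hold 8 and 23; after swapping, the array is [13, 23, 5, 11, 8].
For each element, count later entries that are smaller:
13 → 5, 11, 8 → 3
23 → 5, 11, 8 → 3
5 → none → 0
11 → 8 → 1
8 → none → 0
Sum: 3 + 3 + 0 + 1 + 0 = 7

7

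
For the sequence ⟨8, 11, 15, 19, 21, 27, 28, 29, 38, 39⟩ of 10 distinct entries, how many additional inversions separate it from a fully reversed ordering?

45 inversions short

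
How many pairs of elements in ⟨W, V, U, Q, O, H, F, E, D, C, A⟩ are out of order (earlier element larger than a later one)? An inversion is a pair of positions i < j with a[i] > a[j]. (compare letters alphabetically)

Element-by-element contributions:
W: 10
V: 9
U: 8
Q: 7
O: 6
H: 5
F: 4
E: 3
D: 2
C: 1
A: 0
Sum: 10 + 9 + 8 + 7 + 6 + 5 + 4 + 3 + 2 + 1 + 0 = 55

55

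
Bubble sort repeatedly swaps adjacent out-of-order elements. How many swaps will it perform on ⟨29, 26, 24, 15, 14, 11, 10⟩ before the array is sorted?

21

The minimum number of adjacent swaps to sort an array equals its inversion count, since every such swap removes exactly one inversion.
Count inversions — for each element, later elements that are smaller:
29: 26, 24, 15, 14, 11, 10 → 6
26: 24, 15, 14, 11, 10 → 5
24: 15, 14, 11, 10 → 4
15: 14, 11, 10 → 3
14: 11, 10 → 2
11: 10 → 1
10: none → 0
Total inversions: 6 + 5 + 4 + 3 + 2 + 1 + 0 = 21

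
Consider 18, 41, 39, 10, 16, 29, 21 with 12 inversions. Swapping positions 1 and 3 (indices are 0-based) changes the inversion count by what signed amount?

Positions 1 and 3 hold 41 and 10; after swapping, the array is [18, 10, 39, 41, 16, 29, 21].
Element-by-element contributions:
18: 2
10: 0
39: 3
41: 3
16: 0
29: 1
21: 0
Sum: 2 + 0 + 3 + 3 + 0 + 1 + 0 = 9
Change: 9 − 12 = -3

-3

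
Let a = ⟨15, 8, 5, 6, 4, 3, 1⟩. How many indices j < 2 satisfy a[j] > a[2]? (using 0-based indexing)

The element at index 2 is 5.
Elements before it: 15, 8
Those larger than 5: 15, 8

2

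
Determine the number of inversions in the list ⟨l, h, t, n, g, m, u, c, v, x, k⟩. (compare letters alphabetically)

Sweep left to right; for each value list the smaller values that follow it:
l: 4
h: 2
t: 5
n: 4
g: 1
m: 2
u: 2
c: 0
v: 1
x: 1
k: 0
Sum: 4 + 2 + 5 + 4 + 1 + 2 + 2 + 0 + 1 + 1 + 0 = 22

22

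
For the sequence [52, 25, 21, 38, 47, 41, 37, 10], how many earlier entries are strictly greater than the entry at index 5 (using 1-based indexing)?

The element at index 5 is 47.
Elements before it: 52, 25, 21, 38
Those larger than 47: 52

1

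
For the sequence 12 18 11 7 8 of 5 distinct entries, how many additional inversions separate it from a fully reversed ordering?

Maximum inversions for 5 distinct elements is C(5, 2) = 5·4/2 = 10.
Current inversions — for each element, count later smaller elements:
12: 3
18: 3
11: 2
7: 0
8: 0
Current total: 3 + 3 + 2 + 0 + 0 = 8
Shortfall: 10 − 8 = 2

2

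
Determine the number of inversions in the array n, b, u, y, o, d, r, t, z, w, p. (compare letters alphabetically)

19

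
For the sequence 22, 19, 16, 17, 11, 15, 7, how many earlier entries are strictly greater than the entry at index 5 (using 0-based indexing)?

4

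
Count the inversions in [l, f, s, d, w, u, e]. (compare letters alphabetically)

10

Listing every pair i<j with a[i]>a[j] (using 0-based positions):
(0,1): l > f
(0,3): l > d
(0,6): l > e
(1,3): f > d
(1,6): f > e
(2,3): s > d
(2,6): s > e
(4,5): w > u
(4,6): w > e
(5,6): u > e
That's 10 pairs.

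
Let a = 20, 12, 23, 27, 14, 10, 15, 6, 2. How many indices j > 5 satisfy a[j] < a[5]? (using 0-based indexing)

2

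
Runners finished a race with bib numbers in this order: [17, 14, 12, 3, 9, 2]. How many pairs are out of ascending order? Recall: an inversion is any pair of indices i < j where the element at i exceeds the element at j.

14 out-of-order pairs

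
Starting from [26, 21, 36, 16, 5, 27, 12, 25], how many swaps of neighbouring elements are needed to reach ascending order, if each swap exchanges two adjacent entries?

17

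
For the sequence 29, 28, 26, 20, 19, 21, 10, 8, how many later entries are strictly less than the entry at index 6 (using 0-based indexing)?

1 such element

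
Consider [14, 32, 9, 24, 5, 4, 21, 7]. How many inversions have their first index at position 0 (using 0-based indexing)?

4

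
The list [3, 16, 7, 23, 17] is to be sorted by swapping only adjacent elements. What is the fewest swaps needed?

Adjacent swaps: 2

Minimum adjacent swaps = number of inversions (each swap of adjacent out-of-order elements removes one inversion and no swap can remove more).
Count inversions — for each element, later elements that are smaller:
3: none → 0
16: 7 → 1
7: none → 0
23: 17 → 1
17: none → 0
Total inversions: 0 + 1 + 0 + 1 + 0 = 2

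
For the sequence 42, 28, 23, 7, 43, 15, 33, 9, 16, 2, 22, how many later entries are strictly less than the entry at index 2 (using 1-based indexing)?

The element at index 2 is 28.
Elements after it: 23, 7, 43, 15, 33, 9, 16, 2, 22
Those smaller than 28: 23, 7, 15, 9, 16, 2, 22

7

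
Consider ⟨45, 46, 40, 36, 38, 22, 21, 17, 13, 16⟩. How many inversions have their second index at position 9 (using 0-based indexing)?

8

The element at index 9 is 16.
Elements before it: 45, 46, 40, 36, 38, 22, 21, 17, 13
Those larger than 16: 45, 46, 40, 36, 38, 22, 21, 17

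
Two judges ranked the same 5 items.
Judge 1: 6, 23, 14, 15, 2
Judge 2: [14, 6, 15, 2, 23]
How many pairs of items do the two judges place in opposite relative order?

4

Assign each item its position (1..5) in the first ordering, then rewrite the second ordering as that position sequence:
positions: 6→1, 23→2, 14→3, 15→4, 2→5
second ordering as positions: [3, 1, 4, 5, 2]
Discordant pairs = inversions in this position sequence.
3: 1, 2 → 2
1: 0
4: 2 → 1
5: 2 → 1
2: 0
Total: 2 + 0 + 1 + 1 + 0 = 4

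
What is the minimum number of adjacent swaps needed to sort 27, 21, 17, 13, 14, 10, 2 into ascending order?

Adjacent swaps: 20

Minimum adjacent swaps = number of inversions (each swap of adjacent out-of-order elements removes one inversion and no swap can remove more).
Count inversions — for each element, later elements that are smaller:
27: 21, 17, 13, 14, 10, 2 → 6
21: 17, 13, 14, 10, 2 → 5
17: 13, 14, 10, 2 → 4
13: 10, 2 → 2
14: 10, 2 → 2
10: 2 → 1
2: none → 0
Total inversions: 6 + 5 + 4 + 2 + 2 + 1 + 0 = 20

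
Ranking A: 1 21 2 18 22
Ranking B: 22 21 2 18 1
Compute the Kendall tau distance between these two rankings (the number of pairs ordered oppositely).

7

Assign each item its position (1..5) in the first ordering, then rewrite the second ordering as that position sequence:
positions: 1→1, 21→2, 2→3, 18→4, 22→5
second ordering as positions: [5, 2, 3, 4, 1]
Discordant pairs = inversions in this position sequence.
5: 2, 3, 4, 1 → 4
2: 1 → 1
3: 1 → 1
4: 1 → 1
1: 0
Total: 4 + 1 + 1 + 1 + 0 = 7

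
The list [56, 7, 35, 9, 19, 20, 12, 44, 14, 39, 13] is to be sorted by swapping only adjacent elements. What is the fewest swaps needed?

Each adjacent swap fixes exactly one inversion, so the minimum swap count equals the number of inversions.
Count inversions — for each element, later elements that are smaller:
56: 7, 35, 9, 19, 20, 12, 44, 14, 39, 13 → 10
7: none → 0
35: 9, 19, 20, 12, 14, 13 → 6
9: none → 0
19: 12, 14, 13 → 3
20: 12, 14, 13 → 3
12: none → 0
44: 14, 39, 13 → 3
14: 13 → 1
39: 13 → 1
13: none → 0
Total inversions: 10 + 0 + 6 + 0 + 3 + 3 + 0 + 3 + 1 + 1 + 0 = 27

There are 27 swaps.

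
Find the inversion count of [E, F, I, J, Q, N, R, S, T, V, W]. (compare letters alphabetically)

There is 1 inversion.

Count, for each position, how many later elements it exceeds:
E → none → 0
F → none → 0
I → none → 0
J → none → 0
Q → N → 1
N → none → 0
R → none → 0
S → none → 0
T → none → 0
V → none → 0
W → none → 0
Sum: 0 + 0 + 0 + 0 + 1 + 0 + 0 + 0 + 0 + 0 + 0 = 1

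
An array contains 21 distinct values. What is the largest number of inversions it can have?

210

A reversed (strictly descending) arrangement makes every pair an inversion, giving C(21, 2) inversions.
C(21, 2) = 21·20/2 = 210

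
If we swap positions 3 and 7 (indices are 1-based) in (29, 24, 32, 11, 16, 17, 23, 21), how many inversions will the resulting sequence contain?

16

Positions 3 and 7 hold 32 and 23; after swapping, the array is [29, 24, 23, 11, 16, 17, 32, 21].
Element-by-element contributions:
29: 6
24: 5
23: 4
11: 0
16: 0
17: 0
32: 1
21: 0
Sum: 6 + 5 + 4 + 0 + 0 + 0 + 1 + 0 = 16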